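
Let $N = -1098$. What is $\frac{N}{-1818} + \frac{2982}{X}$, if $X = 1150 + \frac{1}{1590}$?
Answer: $\frac{590417941}{184678601} \approx 3.197$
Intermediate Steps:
$X = \frac{1828501}{1590}$ ($X = 1150 + \frac{1}{1590} = \frac{1828501}{1590} \approx 1150.0$)
$\frac{N}{-1818} + \frac{2982}{X} = - \frac{1098}{-1818} + \frac{2982}{\frac{1828501}{1590}} = \left(-1098\right) \left(- \frac{1}{1818}\right) + 2982 \cdot \frac{1590}{1828501} = \frac{61}{101} + \frac{4741380}{1828501} = \frac{590417941}{184678601}$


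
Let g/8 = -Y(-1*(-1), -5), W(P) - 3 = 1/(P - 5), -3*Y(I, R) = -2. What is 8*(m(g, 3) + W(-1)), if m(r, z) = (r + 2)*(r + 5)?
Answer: 284/9 ≈ 31.556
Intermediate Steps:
Y(I, R) = ⅔ (Y(I, R) = -⅓*(-2) = ⅔)
W(P) = 3 + 1/(-5 + P) (W(P) = 3 + 1/(P - 5) = 3 + 1/(-5 + P))
g = -16/3 (g = 8*(-1*⅔) = 8*(-⅔) = -16/3 ≈ -5.3333)
m(r, z) = (2 + r)*(5 + r)
8*(m(g, 3) + W(-1)) = 8*((10 + (-16/3)² + 7*(-16/3)) + (-14 + 3*(-1))/(-5 - 1)) = 8*((10 + 256/9 - 112/3) + (-14 - 3)/(-6)) = 8*(10/9 - ⅙*(-17)) = 8*(10/9 + 17/6) = 8*(71/18) = 284/9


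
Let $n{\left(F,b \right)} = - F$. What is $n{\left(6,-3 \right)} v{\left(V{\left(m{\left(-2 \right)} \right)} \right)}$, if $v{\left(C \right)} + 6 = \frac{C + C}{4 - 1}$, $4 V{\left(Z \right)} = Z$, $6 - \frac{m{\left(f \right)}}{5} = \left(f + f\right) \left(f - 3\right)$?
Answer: $106$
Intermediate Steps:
$m{\left(f \right)} = 30 - 10 f \left(-3 + f\right)$ ($m{\left(f \right)} = 30 - 5 \left(f + f\right) \left(f - 3\right) = 30 - 5 \cdot 2 f \left(-3 + f\right) = 30 - 10 f \left(-3 + f\right)$)
$V{\left(Z \right)} = \frac{Z}{4}$
$v{\left(C \right)} = -6 + \frac{2 C}{3}$ ($v{\left(C \right)} = -6 + \frac{C + C}{4 - 1} = -6 + \frac{2 C}{3}$)
$n{\left(6,-3 \right)} v{\left(V{\left(m{\left(-2 \right)} \right)} \right)} = \left(-1\right) 6 \left(-6 + \frac{2 \frac{30 - 10 \left(-2\right)^{2} + 30 \left(-2\right)}{4}}{3}\right) = - 6 \left(-6 + \frac{2 \frac{30 - 40 - 60}{4}}{3}\right) = - 6 \left(-6 + \frac{2 \cdot \frac{1}{4} \left(-70\right)}{3}\right) = - 6 \left(-6 + \frac{2}{3} \left(- \frac{35}{2}\right)\right) = - 6 \left(-6 - \frac{35}{3}\right) = \left(-6\right) \left(- \frac{53}{3}\right) = 106$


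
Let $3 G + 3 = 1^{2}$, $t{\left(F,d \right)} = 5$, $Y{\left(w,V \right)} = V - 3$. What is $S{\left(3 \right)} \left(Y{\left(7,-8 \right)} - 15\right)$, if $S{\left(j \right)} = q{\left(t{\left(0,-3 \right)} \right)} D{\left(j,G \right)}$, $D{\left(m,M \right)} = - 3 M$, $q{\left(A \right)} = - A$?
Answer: $260$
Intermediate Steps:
$Y{\left(w,V \right)} = -3 + V$ ($Y{\left(w,V \right)} = V - 3 = -3 + V$)
$G = - \frac{2}{3}$ ($G = -1 + \frac{1^{2}}{3} = -1 + \frac{1}{3} \cdot 1 = -1 + \frac{1}{3} = - \frac{2}{3} \approx -0.66667$)
$S{\left(j \right)} = -10$ ($S{\left(j \right)} = \left(-1\right) 5 \left(\left(-3\right) \left(- \frac{2}{3}\right)\right) = \left(-5\right) 2 = -10$)
$S{\left(3 \right)} \left(Y{\left(7,-8 \right)} - 15\right) = - 10 \left(\left(-3 - 8\right) - 15\right) = - 10 \left(-11 - 15\right) = \left(-10\right) \left(-26\right) = 260$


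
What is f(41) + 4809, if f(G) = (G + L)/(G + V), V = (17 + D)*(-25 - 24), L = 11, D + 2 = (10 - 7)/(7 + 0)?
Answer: 264491/55 ≈ 4808.9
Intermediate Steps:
D = -11/7 (D = -2 + (10 - 7)/(7 + 0) = -2 + 3/7 = -11/7 ≈ -1.5714)
V = -756 (V = (17 - 11/7)*(-25 - 24) = (108/7)*(-49) = -756)
f(G) = (11 + G)/(-756 + G) (f(G) = (G + 11)/(G - 756) = (11 + G)/(-756 + G))
f(41) + 4809 = (11 + 41)/(-756 + 41) + 4809 = 52/(-715) + 4809 = -1/715*52 + 4809 = -4/55 + 4809 = 264491/55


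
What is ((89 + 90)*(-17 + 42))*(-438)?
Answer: -1960050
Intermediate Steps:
((89 + 90)*(-17 + 42))*(-438) = (179*25)*(-438) = 4475*(-438) = -1960050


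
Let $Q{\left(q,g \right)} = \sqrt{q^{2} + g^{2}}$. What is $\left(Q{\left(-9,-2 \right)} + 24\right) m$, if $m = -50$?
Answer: $-1200 - 50 \sqrt{85} \approx -1661.0$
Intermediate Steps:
$Q{\left(q,g \right)} = \sqrt{g^{2} + q^{2}}$
$\left(Q{\left(-9,-2 \right)} + 24\right) m = \left(\sqrt{\left(-2\right)^{2} + \left(-9\right)^{2}} + 24\right) \left(-50\right) = \left(\sqrt{4 + 81} + 24\right) \left(-50\right) = \left(\sqrt{85} + 24\right) \left(-50\right) = \left(24 + \sqrt{85}\right) \left(-50\right) = -1200 - 50 \sqrt{85}$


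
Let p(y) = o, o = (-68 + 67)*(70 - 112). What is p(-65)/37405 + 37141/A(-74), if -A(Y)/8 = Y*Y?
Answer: -1387419169/1638638240 ≈ -0.84669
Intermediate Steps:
A(Y) = -8*Y² (A(Y) = -8*Y*Y = -8*Y²)
o = 42 (o = -1*(-42) = 42)
p(y) = 42
p(-65)/37405 + 37141/A(-74) = 42/37405 + 37141/((-8*(-74)²)) = 42*(1/37405) + 37141/((-8*5476)) = 42/37405 + 37141/(-43808) = 42/37405 + 37141*(-1/43808) = 42/37405 - 37141/43808 = -1387419169/1638638240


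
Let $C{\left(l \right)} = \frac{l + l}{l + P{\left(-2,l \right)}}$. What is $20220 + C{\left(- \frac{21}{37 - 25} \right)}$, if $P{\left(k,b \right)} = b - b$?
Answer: $20222$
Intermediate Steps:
$P{\left(k,b \right)} = 0$
$C{\left(l \right)} = 2$ ($C{\left(l \right)} = \frac{l + l}{l + 0} = \frac{2 l}{l} = 2$)
$20220 + C{\left(- \frac{21}{37 - 25} \right)} = 20220 + 2 = 20222$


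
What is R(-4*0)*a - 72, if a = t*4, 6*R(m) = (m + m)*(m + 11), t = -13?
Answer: -72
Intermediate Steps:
R(m) = m*(11 + m)/3 (R(m) = ((m + m)*(m + 11))/6 = ((2*m)*(11 + m))/6 = (2*m*(11 + m))/6 = m*(11 + m)/3)
a = -52 (a = -13*4 = -52)
R(-4*0)*a - 72 = ((-4*0)*(11 - 4*0)/3)*(-52) - 72 = ((⅓)*0*(11 + 0))*(-52) - 72 = ((⅓)*0*11)*(-52) - 72 = 0*(-52) - 72 = 0 - 72 = -72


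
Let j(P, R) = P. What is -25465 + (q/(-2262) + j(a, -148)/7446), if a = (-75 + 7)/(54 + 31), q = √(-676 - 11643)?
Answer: -474030977/18615 - I*√12319/2262 ≈ -25465.0 - 0.049068*I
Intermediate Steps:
q = I*√12319 (q = √(-12319) = I*√12319 ≈ 110.99*I)
a = -⅘ (a = -68/85 = -68*1/85 = -⅘ ≈ -0.80000)
-25465 + (q/(-2262) + j(a, -148)/7446) = -25465 + ((I*√12319)/(-2262) - ⅘/7446) = -25465 + ((I*√12319)*(-1/2262) - ⅘*1/7446) = -25465 + (-I*√12319/2262 - 2/18615) = -25465 + (-2/18615 - I*√12319/2262) = -474030977/18615 - I*√12319/2262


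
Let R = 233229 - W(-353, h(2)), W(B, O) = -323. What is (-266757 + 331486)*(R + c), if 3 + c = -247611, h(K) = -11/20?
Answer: -910219198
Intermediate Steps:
h(K) = -11/20 (h(K) = -11*1/20 = -11/20)
c = -247614 (c = -3 - 247611 = -247614)
R = 233552 (R = 233229 - 1*(-323) = 233229 + 323 = 233552)
(-266757 + 331486)*(R + c) = (-266757 + 331486)*(233552 - 247614) = 64729*(-14062) = -910219198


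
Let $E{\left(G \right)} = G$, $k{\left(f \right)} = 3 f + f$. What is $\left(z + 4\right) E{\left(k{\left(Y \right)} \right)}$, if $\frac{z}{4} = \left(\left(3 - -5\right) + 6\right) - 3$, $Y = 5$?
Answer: $960$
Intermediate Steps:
$z = 44$ ($z = 4 \left(\left(\left(3 - -5\right) + 6\right) - 3\right) = 4 \left(\left(\left(3 + 5\right) + 6\right) - 3\right) = 4 \left(\left(8 + 6\right) - 3\right) = 4 \left(14 - 3\right) = 4 \cdot 11 = 44$)
$k{\left(f \right)} = 4 f$
$\left(z + 4\right) E{\left(k{\left(Y \right)} \right)} = \left(44 + 4\right) 4 \cdot 5 = 48 \cdot 20 = 960$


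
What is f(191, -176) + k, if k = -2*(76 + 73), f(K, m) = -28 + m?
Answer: -502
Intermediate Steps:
k = -298 (k = -2*149 = -298)
f(191, -176) + k = (-28 - 176) - 298 = -204 - 298 = -502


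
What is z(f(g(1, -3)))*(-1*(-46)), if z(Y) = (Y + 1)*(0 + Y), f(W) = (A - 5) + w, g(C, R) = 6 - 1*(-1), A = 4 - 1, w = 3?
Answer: 92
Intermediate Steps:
A = 3
g(C, R) = 7 (g(C, R) = 6 + 1 = 7)
f(W) = 1 (f(W) = (3 - 5) + 3 = -2 + 3 = 1)
z(Y) = Y*(1 + Y) (z(Y) = (1 + Y)*Y = Y*(1 + Y))
z(f(g(1, -3)))*(-1*(-46)) = (1*(1 + 1))*(-1*(-46)) = (1*2)*46 = 2*46 = 92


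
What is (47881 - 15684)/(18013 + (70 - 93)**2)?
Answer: 32197/18542 ≈ 1.7364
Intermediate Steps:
(47881 - 15684)/(18013 + (70 - 93)**2) = 32197/(18013 + (-23)**2) = 32197/(18013 + 529) = 32197/18542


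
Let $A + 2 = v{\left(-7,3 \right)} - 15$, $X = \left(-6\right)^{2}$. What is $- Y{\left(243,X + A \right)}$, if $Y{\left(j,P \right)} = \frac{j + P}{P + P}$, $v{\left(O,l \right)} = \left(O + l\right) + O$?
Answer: $- \frac{251}{16} \approx -15.688$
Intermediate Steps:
$X = 36$
$v{\left(O,l \right)} = l + 2 O$
$A = -28$ ($A = -2 + \left(\left(3 + 2 \left(-7\right)\right) - 15\right) = -2 + \left(\left(3 - 14\right) - 15\right) = -2 - 26 = -28$)
$Y{\left(j,P \right)} = \frac{P + j}{2 P}$
$- Y{\left(243,X + A \right)} = - \frac{\left(36 - 28\right) + 243}{2 \left(36 - 28\right)} = - \frac{8 + 243}{2 \cdot 8} = - \frac{251}{2 \cdot 8} = \left(-1\right) \frac{251}{16} = - \frac{251}{16}$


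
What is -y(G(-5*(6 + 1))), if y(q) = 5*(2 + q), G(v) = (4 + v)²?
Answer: -4815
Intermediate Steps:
y(q) = 10 + 5*q
-y(G(-5*(6 + 1))) = -(10 + 5*(4 - 5*(6 + 1))²) = -(10 + 5*(4 - 5*7)²) = -(10 + 5*(4 - 35)²) = -(10 + 5*(-31)²) = -(10 + 5*961) = -(10 + 4805) = -1*4815 = -4815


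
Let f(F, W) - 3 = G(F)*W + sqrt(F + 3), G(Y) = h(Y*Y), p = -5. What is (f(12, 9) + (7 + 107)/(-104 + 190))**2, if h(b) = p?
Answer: 3086736/1849 - 3498*sqrt(15)/43 ≈ 1354.3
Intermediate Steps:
h(b) = -5
G(Y) = -5
f(F, W) = 3 + sqrt(3 + F) - 5*W (f(F, W) = 3 + (-5*W + sqrt(F + 3)) = 3 + (-5*W + sqrt(3 + F)) = 3 + (sqrt(3 + F) - 5*W) = 3 + sqrt(3 + F) - 5*W)
(f(12, 9) + (7 + 107)/(-104 + 190))**2 = ((3 + sqrt(3 + 12) - 5*9) + (7 + 107)/(-104 + 190))**2 = ((3 + sqrt(15) - 45) + 114/86)**2 = ((-42 + sqrt(15)) + 114*(1/86))**2 = ((-42 + sqrt(15)) + 57/43)**2 = (-1749/43 + sqrt(15))**2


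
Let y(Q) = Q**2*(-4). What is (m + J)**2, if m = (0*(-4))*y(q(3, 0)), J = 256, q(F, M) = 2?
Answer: 65536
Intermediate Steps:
y(Q) = -4*Q**2
m = 0 (m = (0*(-4))*(-4*2**2) = 0*(-4*4) = 0*(-16) = 0)
(m + J)**2 = (0 + 256)**2 = 256**2 = 65536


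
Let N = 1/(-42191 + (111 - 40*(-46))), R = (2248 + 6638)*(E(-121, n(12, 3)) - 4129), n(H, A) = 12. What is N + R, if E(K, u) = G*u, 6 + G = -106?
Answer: -1956995058721/40240 ≈ -4.8633e+7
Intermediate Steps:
G = -112 (G = -6 - 106 = -112)
E(K, u) = -112*u
R = -48633078 (R = (2248 + 6638)*(-112*12 - 4129) = 8886*(-1344 - 4129) = 8886*(-5473) = -48633078)
N = -1/40240 (N = 1/(-42191 + (111 + 1840)) = 1/(-42191 + 1951) = 1/(-40240) = -1/40240 ≈ -2.4851e-5)
N + R = -1/40240 - 48633078 = -1956995058721/40240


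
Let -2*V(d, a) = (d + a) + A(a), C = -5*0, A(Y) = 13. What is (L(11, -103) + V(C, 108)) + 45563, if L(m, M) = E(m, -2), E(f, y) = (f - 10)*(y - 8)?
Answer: 90985/2 ≈ 45493.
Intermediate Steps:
E(f, y) = (-10 + f)*(-8 + y)
L(m, M) = 100 - 10*m (L(m, M) = 80 - 10*(-2) - 8*m + m*(-2) = 80 + 20 - 8*m - 2*m = 100 - 10*m)
C = 0
V(d, a) = -13/2 - a/2 - d/2 (V(d, a) = -((d + a) + 13)/2 = -((a + d) + 13)/2 = -(13 + a + d)/2 = -13/2 - a/2 - d/2)
(L(11, -103) + V(C, 108)) + 45563 = ((100 - 10*11) + (-13/2 - ½*108 - ½*0)) + 45563 = ((100 - 110) + (-13/2 - 54 + 0)) + 45563 = (-10 - 121/2) + 45563 = -141/2 + 45563 = 90985/2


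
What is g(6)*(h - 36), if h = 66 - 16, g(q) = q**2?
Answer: 504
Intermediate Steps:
h = 50
g(6)*(h - 36) = 6**2*(50 - 36) = 36*14 = 504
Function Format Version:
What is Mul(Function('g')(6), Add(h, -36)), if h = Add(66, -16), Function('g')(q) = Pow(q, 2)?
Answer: 504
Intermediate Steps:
h = 50
Mul(Function('g')(6), Add(h, -36)) = Mul(Pow(6, 2), Add(50, -36)) = Mul(36, 14) = 504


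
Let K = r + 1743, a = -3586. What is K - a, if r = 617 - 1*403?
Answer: 5543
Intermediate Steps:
r = 214 (r = 617 - 403 = 214)
K = 1957 (K = 214 + 1743 = 1957)
K - a = 1957 - 1*(-3586) = 1957 + 3586 = 5543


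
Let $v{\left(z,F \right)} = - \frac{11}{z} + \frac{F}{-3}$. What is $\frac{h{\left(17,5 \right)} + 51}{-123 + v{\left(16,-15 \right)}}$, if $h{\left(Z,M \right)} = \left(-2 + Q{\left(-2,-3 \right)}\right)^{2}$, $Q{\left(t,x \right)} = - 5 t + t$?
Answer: $- \frac{464}{633} \approx -0.73302$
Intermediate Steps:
$Q{\left(t,x \right)} = - 4 t$
$h{\left(Z,M \right)} = 36$ ($h{\left(Z,M \right)} = \left(-2 - -8\right)^{2} = \left(-2 + 8\right)^{2} = 6^{2} = 36$)
$v{\left(z,F \right)} = - \frac{11}{z} - \frac{F}{3}$ ($v{\left(z,F \right)} = - \frac{11}{z} + F \left(- \frac{1}{3}\right) = - \frac{11}{z} - \frac{F}{3}$)
$\frac{h{\left(17,5 \right)} + 51}{-123 + v{\left(16,-15 \right)}} = \frac{36 + 51}{-123 - \left(-5 + \frac{11}{16}\right)} = \frac{87}{-123 + \left(\left(-11\right) \frac{1}{16} + 5\right)} = \frac{87}{-123 + \left(- \frac{11}{16} + 5\right)} = \frac{87}{-123 + \frac{69}{16}} = \frac{87}{- \frac{1899}{16}} = 87 \left(- \frac{16}{1899}\right) = - \frac{464}{633}$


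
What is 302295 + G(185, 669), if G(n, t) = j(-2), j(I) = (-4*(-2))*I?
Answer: 302279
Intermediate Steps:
j(I) = 8*I
G(n, t) = -16 (G(n, t) = 8*(-2) = -16)
302295 + G(185, 669) = 302295 - 16 = 302279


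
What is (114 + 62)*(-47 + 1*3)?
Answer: -7744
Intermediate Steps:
(114 + 62)*(-47 + 1*3) = 176*(-47 + 3) = 176*(-44) = -7744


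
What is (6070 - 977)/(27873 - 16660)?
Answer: 5093/11213 ≈ 0.45421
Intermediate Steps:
(6070 - 977)/(27873 - 16660) = 5093/11213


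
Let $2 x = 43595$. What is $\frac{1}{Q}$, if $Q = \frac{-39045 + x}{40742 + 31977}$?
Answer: $- \frac{145438}{34495} \approx -4.2162$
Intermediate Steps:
$x = \frac{43595}{2}$ ($x = \frac{1}{2} \cdot 43595 = \frac{43595}{2} \approx 21798.0$)
$Q = - \frac{34495}{145438}$ ($Q = \frac{-39045 + \frac{43595}{2}}{40742 + 31977} = - \frac{34495}{2 \cdot 72719} = \left(- \frac{34495}{2}\right) \frac{1}{72719} = - \frac{34495}{145438} \approx -0.23718$)
$\frac{1}{Q} = \frac{1}{- \frac{34495}{145438}} = - \frac{145438}{34495}$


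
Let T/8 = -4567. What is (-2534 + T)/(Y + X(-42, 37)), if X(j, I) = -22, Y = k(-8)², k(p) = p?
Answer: -19535/21 ≈ -930.24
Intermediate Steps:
T = -36536 (T = 8*(-4567) = -36536)
Y = 64 (Y = (-8)² = 64)
(-2534 + T)/(Y + X(-42, 37)) = (-2534 - 36536)/(64 - 22) = -39070/42 = -39070*1/42 = -19535/21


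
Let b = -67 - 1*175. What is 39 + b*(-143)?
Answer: 34645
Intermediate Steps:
b = -242 (b = -67 - 175 = -242)
39 + b*(-143) = 39 - 242*(-143) = 39 + 34606 = 34645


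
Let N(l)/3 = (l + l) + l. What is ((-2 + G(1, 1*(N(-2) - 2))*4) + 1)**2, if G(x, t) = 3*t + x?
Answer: 56169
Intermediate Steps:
N(l) = 9*l (N(l) = 3*((l + l) + l) = 3*(2*l + l) = 3*(3*l) = 9*l)
G(x, t) = x + 3*t
((-2 + G(1, 1*(N(-2) - 2))*4) + 1)**2 = ((-2 + (1 + 3*(1*(9*(-2) - 2)))*4) + 1)**2 = ((-2 + (1 + 3*(1*(-18 - 2)))*4) + 1)**2 = ((-2 + (1 + 3*(1*(-20)))*4) + 1)**2 = ((-2 + (1 + 3*(-20))*4) + 1)**2 = ((-2 + (1 - 60)*4) + 1)**2 = ((-2 - 59*4) + 1)**2 = ((-2 - 236) + 1)**2 = (-238 + 1)**2 = (-237)**2 = 56169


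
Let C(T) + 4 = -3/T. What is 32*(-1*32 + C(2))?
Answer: -1200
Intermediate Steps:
C(T) = -4 - 3/T
32*(-1*32 + C(2)) = 32*(-1*32 + (-4 - 3/2)) = 32*(-32 + (-4 - 3*½)) = 32*(-32 + (-4 - 3/2)) = 32*(-32 - 11/2) = 32*(-75/2) = -1200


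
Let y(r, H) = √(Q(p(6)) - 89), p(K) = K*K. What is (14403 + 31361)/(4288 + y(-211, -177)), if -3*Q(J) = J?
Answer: 196236032/18387045 - 45764*I*√101/18387045 ≈ 10.673 - 0.025013*I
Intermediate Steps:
p(K) = K²
Q(J) = -J/3
y(r, H) = I*√101 (y(r, H) = √(-⅓*6² - 89) = √(-⅓*36 - 89) = √(-12 - 89) = √(-101) = I*√101)
(14403 + 31361)/(4288 + y(-211, -177)) = (14403 + 31361)/(4288 + I*√101) = 45764/(4288 + I*√101)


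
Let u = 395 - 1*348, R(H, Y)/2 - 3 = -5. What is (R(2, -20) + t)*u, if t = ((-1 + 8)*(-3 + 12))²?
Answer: 186355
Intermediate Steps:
R(H, Y) = -4 (R(H, Y) = 6 + 2*(-5) = 6 - 10 = -4)
t = 3969 (t = (7*9)² = 63² = 3969)
u = 47 (u = 395 - 348 = 47)
(R(2, -20) + t)*u = (-4 + 3969)*47 = 3965*47 = 186355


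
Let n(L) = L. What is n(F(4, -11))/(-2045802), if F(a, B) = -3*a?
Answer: 2/340967 ≈ 5.8657e-6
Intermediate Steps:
n(F(4, -11))/(-2045802) = -3*4/(-2045802) = -12*(-1/2045802) = 2/340967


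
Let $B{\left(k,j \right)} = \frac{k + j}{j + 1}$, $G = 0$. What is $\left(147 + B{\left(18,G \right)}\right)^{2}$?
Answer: $27225$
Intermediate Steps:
$B{\left(k,j \right)} = \frac{j + k}{1 + j}$
$\left(147 + B{\left(18,G \right)}\right)^{2} = \left(147 + \frac{0 + 18}{1 + 0}\right)^{2} = \left(147 + 1^{-1} \cdot 18\right)^{2} = \left(147 + 1 \cdot 18\right)^{2} = \left(147 + 18\right)^{2} = 165^{2} = 27225$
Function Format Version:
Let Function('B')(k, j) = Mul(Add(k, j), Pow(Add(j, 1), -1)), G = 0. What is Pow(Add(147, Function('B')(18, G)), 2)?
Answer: 27225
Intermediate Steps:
Function('B')(k, j) = Mul(Pow(Add(1, j), -1), Add(j, k)) (Function('B')(k, j) = Mul(Add(j, k), Pow(Add(1, j), -1)) = Mul(Pow(Add(1, j), -1), Add(j, k)))
Pow(Add(147, Function('B')(18, G)), 2) = Pow(Add(147, Mul(Pow(Add(1, 0), -1), Add(0, 18))), 2) = Pow(Add(147, Mul(Pow(1, -1), 18)), 2) = Pow(Add(147, Mul(1, 18)), 2) = Pow(Add(147, 18), 2) = Pow(165, 2) = 27225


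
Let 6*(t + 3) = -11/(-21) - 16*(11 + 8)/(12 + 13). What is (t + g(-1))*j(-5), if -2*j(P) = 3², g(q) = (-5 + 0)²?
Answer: -63191/700 ≈ -90.273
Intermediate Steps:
g(q) = 25 (g(q) = (-5)² = 25)
j(P) = -9/2 (j(P) = -½*3² = -½*9 = -9/2)
t = -15559/3150 (t = -3 + (-11/(-21) - 16*(11 + 8)/(12 + 13))/6 = -3 + (-11*(-1/21) - 16/(25/19))/6 = -3 + (11/21 - 16/(25*(1/19)))/6 = -3 + (11/21 - 16/25/19)/6 = -3 + (11/21 - 16*19/25)/6 = -3 + (11/21 - 304/25)/6 = -3 + (⅙)*(-6109/525) = -3 - 6109/3150 = -15559/3150 ≈ -4.9394)
(t + g(-1))*j(-5) = (-15559/3150 + 25)*(-9/2) = (63191/3150)*(-9/2) = -63191/700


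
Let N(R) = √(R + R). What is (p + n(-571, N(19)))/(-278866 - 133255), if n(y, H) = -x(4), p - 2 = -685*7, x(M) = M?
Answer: 4797/412121 ≈ 0.011640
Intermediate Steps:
N(R) = √2*√R (N(R) = √(2*R) = √2*√R)
p = -4793 (p = 2 - 685*7 = 2 - 4795 = -4793)
n(y, H) = -4 (n(y, H) = -1*4 = -4)
(p + n(-571, N(19)))/(-278866 - 133255) = (-4793 - 4)/(-278866 - 133255) = -4797/(-412121) = -4797*(-1/412121) = 4797/412121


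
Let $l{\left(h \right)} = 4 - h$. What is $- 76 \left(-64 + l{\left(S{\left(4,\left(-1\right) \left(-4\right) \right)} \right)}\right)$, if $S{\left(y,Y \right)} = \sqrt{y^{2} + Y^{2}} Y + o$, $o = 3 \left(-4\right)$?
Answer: $3648 + 1216 \sqrt{2} \approx 5367.7$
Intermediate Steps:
$o = -12$
$S{\left(y,Y \right)} = -12 + Y \sqrt{Y^{2} + y^{2}}$ ($S{\left(y,Y \right)} = \sqrt{y^{2} + Y^{2}} Y - 12 = \sqrt{Y^{2} + y^{2}} Y - 12 = Y \sqrt{Y^{2} + y^{2}} - 12 = -12 + Y \sqrt{Y^{2} + y^{2}}$)
$- 76 \left(-64 + l{\left(S{\left(4,\left(-1\right) \left(-4\right) \right)} \right)}\right) = - 76 \left(-64 + \left(4 - \left(-12 + \left(-1\right) \left(-4\right) \sqrt{\left(\left(-1\right) \left(-4\right)\right)^{2} + 4^{2}}\right)\right)\right) = - 76 \left(-64 + \left(4 - \left(-12 + 4 \sqrt{4^{2} + 16}\right)\right)\right) = - 76 \left(-64 + \left(4 - \left(-12 + 4 \sqrt{16 + 16}\right)\right)\right) = - 76 \left(-64 + \left(4 - \left(-12 + 4 \sqrt{32}\right)\right)\right) = - 76 \left(-64 + \left(4 - \left(-12 + 4 \cdot 4 \sqrt{2}\right)\right)\right) = - 76 \left(-64 + \left(4 - \left(-12 + 16 \sqrt{2}\right)\right)\right) = - 76 \left(-64 + \left(4 + \left(12 - 16 \sqrt{2}\right)\right)\right) = - 76 \left(-64 + \left(16 - 16 \sqrt{2}\right)\right) = - 76 \left(-48 - 16 \sqrt{2}\right) = 3648 + 1216 \sqrt{2}$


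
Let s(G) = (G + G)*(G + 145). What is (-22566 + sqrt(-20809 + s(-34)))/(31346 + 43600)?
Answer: -3761/12491 + I*sqrt(28357)/74946 ≈ -0.3011 + 0.0022469*I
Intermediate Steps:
s(G) = 2*G*(145 + G) (s(G) = (2*G)*(145 + G) = 2*G*(145 + G))
(-22566 + sqrt(-20809 + s(-34)))/(31346 + 43600) = (-22566 + sqrt(-20809 + 2*(-34)*(145 - 34)))/(31346 + 43600) = (-22566 + sqrt(-20809 + 2*(-34)*111))/74946 = (-22566 + sqrt(-20809 - 7548))*(1/74946) = (-22566 + sqrt(-28357))*(1/74946) = (-22566 + I*sqrt(28357))*(1/74946) = -3761/12491 + I*sqrt(28357)/74946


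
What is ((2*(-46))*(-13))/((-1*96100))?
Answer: -299/24025 ≈ -0.012445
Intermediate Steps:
((2*(-46))*(-13))/((-1*96100)) = -92*(-13)/(-96100) = 1196*(-1/96100) = -299/24025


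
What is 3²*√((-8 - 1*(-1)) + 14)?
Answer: 9*√7 ≈ 23.812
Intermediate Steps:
3²*√((-8 - 1*(-1)) + 14) = 9*√((-8 + 1) + 14) = 9*√(-7 + 14) = 9*√7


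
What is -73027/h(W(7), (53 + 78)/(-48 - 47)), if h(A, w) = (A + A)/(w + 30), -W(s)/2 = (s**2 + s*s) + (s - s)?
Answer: 198560413/37240 ≈ 5331.9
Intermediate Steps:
W(s) = -4*s**2 (W(s) = -2*((s**2 + s*s) + (s - s)) = -2*((s**2 + s**2) + 0) = -2*(2*s**2 + 0) = -4*s**2)
h(A, w) = 2*A/(30 + w) (h(A, w) = (2*A)/(30 + w) = 2*A/(30 + w))
-73027/h(W(7), (53 + 78)/(-48 - 47)) = -(-1095405/196 - 73027*(53 + 78)/(392*(-48 - 47))) = -73027/(2*(-4*49)/(30 + 131/(-95))) = -73027/(2*(-196)/(30 + 131*(-1/95))) = -73027/(2*(-196)/(30 - 131/95)) = -73027/(2*(-196)/(2719/95)) = -73027/(2*(-196)*(95/2719)) = -73027/(-37240/2719) = -73027*(-2719/37240) = 198560413/37240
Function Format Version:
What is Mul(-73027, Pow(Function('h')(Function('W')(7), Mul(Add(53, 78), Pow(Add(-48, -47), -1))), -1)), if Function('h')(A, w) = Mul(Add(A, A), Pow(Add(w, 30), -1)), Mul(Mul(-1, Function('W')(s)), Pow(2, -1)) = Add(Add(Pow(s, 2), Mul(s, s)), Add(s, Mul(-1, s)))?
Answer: Rational(198560413, 37240) ≈ 5331.9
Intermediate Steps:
Function('W')(s) = Mul(-4, Pow(s, 2)) (Function('W')(s) = Mul(-2, Add(Add(Pow(s, 2), Mul(s, s)), Add(s, Mul(-1, s)))) = Mul(-2, Add(Add(Pow(s, 2), Pow(s, 2)), 0)) = Mul(-2, Add(Mul(2, Pow(s, 2)), 0)) = Mul(-2, Mul(2, Pow(s, 2))) = Mul(-4, Pow(s, 2)))
Function('h')(A, w) = Mul(2, A, Pow(Add(30, w), -1)) (Function('h')(A, w) = Mul(Mul(2, A), Pow(Add(30, w), -1)) = Mul(2, A, Pow(Add(30, w), -1)))
Mul(-73027, Pow(Function('h')(Function('W')(7), Mul(Add(53, 78), Pow(Add(-48, -47), -1))), -1)) = Mul(-73027, Pow(Mul(2, Mul(-4, Pow(7, 2)), Pow(Add(30, Mul(Add(53, 78), Pow(Add(-48, -47), -1))), -1)), -1)) = Mul(-73027, Pow(Mul(2, Mul(-4, 49), Pow(Add(30, Mul(131, Pow(-95, -1))), -1)), -1)) = Mul(-73027, Pow(Mul(2, -196, Pow(Add(30, Mul(131, Rational(-1, 95))), -1)), -1)) = Mul(-73027, Pow(Mul(2, -196, Pow(Add(30, Rational(-131, 95)), -1)), -1)) = Mul(-73027, Pow(Mul(2, -196, Pow(Rational(2719, 95), -1)), -1)) = Mul(-73027, Pow(Mul(2, -196, Rational(95, 2719)), -1)) = Mul(-73027, Pow(Rational(-37240, 2719), -1)) = Mul(-73027, Rational(-2719, 37240)) = Rational(198560413, 37240)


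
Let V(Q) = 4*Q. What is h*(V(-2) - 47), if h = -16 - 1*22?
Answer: 2090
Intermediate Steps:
h = -38 (h = -16 - 22 = -38)
h*(V(-2) - 47) = -38*(4*(-2) - 47) = -38*(-8 - 47) = -38*(-55) = 2090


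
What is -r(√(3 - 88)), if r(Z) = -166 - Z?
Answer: 166 + I*√85 ≈ 166.0 + 9.2195*I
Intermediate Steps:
-r(√(3 - 88)) = -(-166 - √(3 - 88)) = -(-166 - √(-85)) = -(-166 - I*√85) = 166 + I*√85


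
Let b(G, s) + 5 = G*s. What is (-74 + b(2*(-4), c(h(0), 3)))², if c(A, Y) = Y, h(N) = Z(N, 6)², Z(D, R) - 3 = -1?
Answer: 10609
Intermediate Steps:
Z(D, R) = 2 (Z(D, R) = 3 - 1 = 2)
h(N) = 4 (h(N) = 2² = 4)
b(G, s) = -5 + G*s
(-74 + b(2*(-4), c(h(0), 3)))² = (-74 + (-5 + (2*(-4))*3))² = (-74 + (-5 - 8*3))² = (-74 + (-5 - 24))² = (-74 - 29)² = (-103)² = 10609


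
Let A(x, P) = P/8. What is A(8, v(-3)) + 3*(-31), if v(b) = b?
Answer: -747/8 ≈ -93.375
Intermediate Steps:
A(x, P) = P/8 (A(x, P) = P*(⅛) = P/8)
A(8, v(-3)) + 3*(-31) = (⅛)*(-3) + 3*(-31) = -3/8 - 93 = -747/8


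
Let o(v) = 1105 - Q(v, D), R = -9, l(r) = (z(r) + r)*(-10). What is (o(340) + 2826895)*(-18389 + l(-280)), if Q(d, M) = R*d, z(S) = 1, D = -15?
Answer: -44161704940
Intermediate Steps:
l(r) = -10 - 10*r (l(r) = (1 + r)*(-10) = -10 - 10*r)
Q(d, M) = -9*d
o(v) = 1105 + 9*v (o(v) = 1105 - (-9)*v = 1105 + 9*v)
(o(340) + 2826895)*(-18389 + l(-280)) = ((1105 + 9*340) + 2826895)*(-18389 + (-10 - 10*(-280))) = ((1105 + 3060) + 2826895)*(-18389 + (-10 + 2800)) = (4165 + 2826895)*(-18389 + 2790) = 2831060*(-15599) = -44161704940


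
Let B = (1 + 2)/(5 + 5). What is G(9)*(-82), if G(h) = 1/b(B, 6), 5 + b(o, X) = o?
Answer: 820/47 ≈ 17.447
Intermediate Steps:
B = 3/10 ≈ 0.30000
b(o, X) = -5 + o
G(h) = -10/47 (G(h) = 1/(-5 + 3/10) = 1/(-47/10) = -10/47)
G(9)*(-82) = -10/47*(-82) = 820/47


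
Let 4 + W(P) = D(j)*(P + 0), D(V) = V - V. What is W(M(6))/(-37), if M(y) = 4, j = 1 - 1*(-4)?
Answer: 4/37 ≈ 0.10811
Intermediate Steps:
j = 5 (j = 1 + 4 = 5)
D(V) = 0
W(P) = -4 (W(P) = -4 + 0*(P + 0) = -4 + 0*P = -4 + 0 = -4)
W(M(6))/(-37) = -4/(-37) = -1/37*(-4) = 4/37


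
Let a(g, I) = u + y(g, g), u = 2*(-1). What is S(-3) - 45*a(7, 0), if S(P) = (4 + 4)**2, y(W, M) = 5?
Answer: -71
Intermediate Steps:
u = -2
a(g, I) = 3 (a(g, I) = -2 + 5 = 3)
S(P) = 64 (S(P) = 8**2 = 64)
S(-3) - 45*a(7, 0) = 64 - 45*3 = 64 - 135 = -71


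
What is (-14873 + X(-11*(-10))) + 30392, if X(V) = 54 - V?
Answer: 15463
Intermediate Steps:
(-14873 + X(-11*(-10))) + 30392 = (-14873 + (54 - (-11)*(-10))) + 30392 = (-14873 + (54 - 1*110)) + 30392 = (-14873 + (54 - 110)) + 30392 = (-14873 - 56) + 30392 = -14929 + 30392 = 15463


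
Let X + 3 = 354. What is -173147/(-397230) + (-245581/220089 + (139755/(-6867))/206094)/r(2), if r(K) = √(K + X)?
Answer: 173147/397230 - 5517280227691*√353/1745279103576582 ≈ 0.37649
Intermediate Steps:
X = 351 (X = -3 + 354 = 351)
r(K) = √(351 + K) (r(K) = √(K + 351) = √(351 + K))
-173147/(-397230) + (-245581/220089 + (139755/(-6867))/206094)/r(2) = -173147/(-397230) + (-245581/220089 + (139755/(-6867))/206094)/(√(351 + 2)) = -173147*(-1/397230) + (-245581*1/220089 + (139755*(-1/6867))*(1/206094))/(√353) = 173147/397230 + (-245581/220089 - 6655/327*1/206094)*(√353/353) = 173147/397230 + (-245581/220089 - 6655/67392738)*(√353/353) = 173147/397230 - 5517280227691*√353/1745279103576582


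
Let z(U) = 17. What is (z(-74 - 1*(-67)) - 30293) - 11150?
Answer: -41426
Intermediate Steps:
(z(-74 - 1*(-67)) - 30293) - 11150 = (17 - 30293) - 11150 = -30276 - 11150 = -41426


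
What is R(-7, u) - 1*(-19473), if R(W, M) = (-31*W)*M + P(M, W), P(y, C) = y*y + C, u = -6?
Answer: 18200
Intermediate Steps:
P(y, C) = C + y² (P(y, C) = y² + C = C + y²)
R(W, M) = W + M² - 31*M*W (R(W, M) = (-31*W)*M + (W + M²) = -31*M*W + (W + M²) = W + M² - 31*M*W)
R(-7, u) - 1*(-19473) = (-7 + (-6)² - 31*(-6)*(-7)) - 1*(-19473) = (-7 + 36 - 1302) + 19473 = -1273 + 19473 = 18200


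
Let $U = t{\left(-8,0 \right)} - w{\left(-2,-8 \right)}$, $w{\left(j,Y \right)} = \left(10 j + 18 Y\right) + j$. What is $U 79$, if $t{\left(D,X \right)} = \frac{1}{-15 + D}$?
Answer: $\frac{301543}{23} \approx 13111.0$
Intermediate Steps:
$w{\left(j,Y \right)} = 11 j + 18 Y$
$U = \frac{3817}{23}$ ($U = \frac{1}{-15 - 8} - \left(11 \left(-2\right) + 18 \left(-8\right)\right) = \frac{1}{-23} - \left(-22 - 144\right) = - \frac{1}{23} - -166 = - \frac{1}{23} + 166 = \frac{3817}{23} \approx 165.96$)
$U 79 = \frac{3817}{23} \cdot 79 = \frac{301543}{23}$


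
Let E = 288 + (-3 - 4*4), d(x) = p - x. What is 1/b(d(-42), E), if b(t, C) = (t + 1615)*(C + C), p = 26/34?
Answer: 17/15161916 ≈ 1.1212e-6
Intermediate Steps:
p = 13/17 (p = 26*(1/34) = 13/17 ≈ 0.76471)
d(x) = 13/17 - x
E = 269 (E = 288 + (-3 - 16) = 288 - 19 = 269)
b(t, C) = 2*C*(1615 + t) (b(t, C) = (1615 + t)*(2*C) = 2*C*(1615 + t))
1/b(d(-42), E) = 1/(2*269*(1615 + (13/17 - 1*(-42)))) = 1/(2*269*(1615 + (13/17 + 42))) = 1/(2*269*(1615 + 727/17)) = 1/(2*269*(28182/17)) = 1/(15161916/17) = 17/15161916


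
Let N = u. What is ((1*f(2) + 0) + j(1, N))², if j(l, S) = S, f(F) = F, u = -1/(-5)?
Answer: 121/25 ≈ 4.8400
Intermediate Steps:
u = ⅕ (u = -1*(-⅕) = ⅕ ≈ 0.20000)
N = ⅕ ≈ 0.20000
((1*f(2) + 0) + j(1, N))² = ((1*2 + 0) + ⅕)² = ((2 + 0) + ⅕)² = (2 + ⅕)² = (11/5)² = 121/25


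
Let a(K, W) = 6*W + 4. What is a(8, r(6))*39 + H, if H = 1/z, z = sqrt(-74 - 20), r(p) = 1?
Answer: 390 - I*sqrt(94)/94 ≈ 390.0 - 0.10314*I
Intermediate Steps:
z = I*sqrt(94) (z = sqrt(-94) = I*sqrt(94) ≈ 9.6954*I)
a(K, W) = 4 + 6*W
H = -I*sqrt(94)/94 (H = 1/(I*sqrt(94)) = -I*sqrt(94)/94 ≈ -0.10314*I)
a(8, r(6))*39 + H = (4 + 6*1)*39 - I*sqrt(94)/94 = (4 + 6)*39 - I*sqrt(94)/94 = 10*39 - I*sqrt(94)/94 = 390 - I*sqrt(94)/94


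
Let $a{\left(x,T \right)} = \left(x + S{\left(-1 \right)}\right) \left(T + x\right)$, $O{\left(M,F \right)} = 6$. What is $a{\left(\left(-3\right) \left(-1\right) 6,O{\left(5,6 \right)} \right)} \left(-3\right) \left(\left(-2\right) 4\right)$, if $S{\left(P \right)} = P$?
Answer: $9792$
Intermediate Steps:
$a{\left(x,T \right)} = \left(-1 + x\right) \left(T + x\right)$ ($a{\left(x,T \right)} = \left(x - 1\right) \left(T + x\right) = \left(-1 + x\right) \left(T + x\right)$)
$a{\left(\left(-3\right) \left(-1\right) 6,O{\left(5,6 \right)} \right)} \left(-3\right) \left(\left(-2\right) 4\right) = \left(\left(\left(-3\right) \left(-1\right) 6\right)^{2} - 6 - \left(-3\right) \left(-1\right) 6 + 6 \left(-3\right) \left(-1\right) 6\right) \left(-3\right) \left(\left(-2\right) 4\right) = \left(\left(3 \cdot 6\right)^{2} - 6 - 3 \cdot 6 + 6 \cdot 3 \cdot 6\right) \left(-3\right) \left(-8\right) = \left(18^{2} - 6 - 18 + 6 \cdot 18\right) \left(-3\right) \left(-8\right) = \left(324 - 6 - 18 + 108\right) \left(-3\right) \left(-8\right) = 408 \left(-3\right) \left(-8\right) = \left(-1224\right) \left(-8\right) = 9792$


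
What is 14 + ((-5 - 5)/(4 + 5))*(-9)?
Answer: 24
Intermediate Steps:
14 + ((-5 - 5)/(4 + 5))*(-9) = 14 - 10/9*(-9) = 14 + 10 = 24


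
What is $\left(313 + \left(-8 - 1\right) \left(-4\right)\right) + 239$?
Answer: $588$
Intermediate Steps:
$\left(313 + \left(-8 - 1\right) \left(-4\right)\right) + 239 = \left(313 - -36\right) + 239 = \left(313 + 36\right) + 239 = 349 + 239 = 588$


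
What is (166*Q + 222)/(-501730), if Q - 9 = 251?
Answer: -21691/250865 ≈ -0.086465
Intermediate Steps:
Q = 260 (Q = 9 + 251 = 260)
(166*Q + 222)/(-501730) = (166*260 + 222)/(-501730) = (43160 + 222)*(-1/501730) = 43382*(-1/501730) = -21691/250865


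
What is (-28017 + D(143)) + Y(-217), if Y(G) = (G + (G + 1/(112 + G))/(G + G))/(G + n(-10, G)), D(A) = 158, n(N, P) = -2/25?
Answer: -688951778941/24730839 ≈ -27858.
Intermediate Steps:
n(N, P) = -2/25 (n(N, P) = -2*1/25 = -2/25)
Y(G) = (G + (G + 1/(112 + G))/(2*G))/(-2/25 + G) (Y(G) = (G + (G + 1/(112 + G))/(G + G))/(G - 2/25) = (G + (G + 1/(112 + G))/((2*G)))/(-2/25 + G) = (G + (G + 1/(112 + G))*(1/(2*G)))/(-2/25 + G) = (G + (G + 1/(112 + G))/(2*G))/(-2/25 + G))
(-28017 + D(143)) + Y(-217) = (-28017 + 158) + (25/2)*(1 + 2*(-217)**3 + 112*(-217) + 225*(-217)**2)/(-217*(-224 + 25*(-217)**2 + 2798*(-217))) = -27859 + (25/2)*(-1/217)*(1 + 2*(-10218313) - 24304 + 225*47089)/(-224 + 25*47089 - 607166) = -27859 + (25/2)*(-1/217)*(1 - 20436626 - 24304 + 10595025)/(-224 + 1177225 - 607166) = -27859 + (25/2)*(-1/217)*(-9865904)/569835 = -27859 + (25/2)*(-1/217)*(1/569835)*(-9865904) = -27859 + 24664760/24730839 = -688951778941/24730839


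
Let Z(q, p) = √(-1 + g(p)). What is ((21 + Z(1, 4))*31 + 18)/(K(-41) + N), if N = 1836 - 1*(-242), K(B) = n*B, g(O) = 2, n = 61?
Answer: -700/423 ≈ -1.6548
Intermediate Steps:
Z(q, p) = 1 (Z(q, p) = √(-1 + 2) = √1 = 1)
K(B) = 61*B
N = 2078 (N = 1836 + 242 = 2078)
((21 + Z(1, 4))*31 + 18)/(K(-41) + N) = ((21 + 1)*31 + 18)/(61*(-41) + 2078) = (22*31 + 18)/(-2501 + 2078) = (682 + 18)/(-423) = 700*(-1/423) = -700/423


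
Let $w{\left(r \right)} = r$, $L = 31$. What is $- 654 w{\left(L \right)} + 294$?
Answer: $-19980$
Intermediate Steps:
$- 654 w{\left(L \right)} + 294 = \left(-654\right) 31 + 294 = -20274 + 294 = -19980$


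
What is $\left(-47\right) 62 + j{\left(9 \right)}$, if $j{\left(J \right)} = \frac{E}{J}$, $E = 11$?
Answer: $- \frac{26215}{9} \approx -2912.8$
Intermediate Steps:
$j{\left(J \right)} = \frac{11}{J}$
$\left(-47\right) 62 + j{\left(9 \right)} = \left(-47\right) 62 + \frac{11}{9} = -2914 + 11 \cdot \frac{1}{9} = -2914 + \frac{11}{9} = - \frac{26215}{9}$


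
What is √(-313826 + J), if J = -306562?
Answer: 6*I*√17233 ≈ 787.65*I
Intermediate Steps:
√(-313826 + J) = √(-313826 - 306562) = √(-620388) = 6*I*√17233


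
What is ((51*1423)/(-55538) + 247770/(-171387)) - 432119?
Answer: -457016344462725/1057610134 ≈ -4.3212e+5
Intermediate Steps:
((51*1423)/(-55538) + 247770/(-171387)) - 432119 = (72573*(-1/55538) + 247770*(-1/171387)) - 432119 = (-72573/55538 - 27530/19043) - 432119 = -2910968779/1057610134 - 432119 = -457016344462725/1057610134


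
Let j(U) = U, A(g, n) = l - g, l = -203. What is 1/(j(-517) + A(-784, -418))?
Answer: 1/64 ≈ 0.015625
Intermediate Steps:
A(g, n) = -203 - g
1/(j(-517) + A(-784, -418)) = 1/(-517 + (-203 - 1*(-784))) = 1/(-517 + (-203 + 784)) = 1/(-517 + 581) = 1/64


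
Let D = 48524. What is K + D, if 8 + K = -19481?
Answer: 29035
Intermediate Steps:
K = -19489 (K = -8 - 19481 = -19489)
K + D = -19489 + 48524 = 29035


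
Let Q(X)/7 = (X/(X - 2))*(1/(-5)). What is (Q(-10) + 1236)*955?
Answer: 7075595/6 ≈ 1.1793e+6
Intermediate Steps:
Q(X) = -7*X/(5*(-2 + X)) (Q(X) = 7*((X/(X - 2))*(1/(-5))) = 7*((X/(-2 + X))*(1*(-1/5))) = 7*((X/(-2 + X))*(-1/5)) = 7*(-X/(5*(-2 + X))) = -7*X/(5*(-2 + X)))
(Q(-10) + 1236)*955 = (-7*(-10)/(-10 + 5*(-10)) + 1236)*955 = (-7*(-10)/(-10 - 50) + 1236)*955 = (-7*(-10)/(-60) + 1236)*955 = (-7*(-10)*(-1/60) + 1236)*955 = (-7/6 + 1236)*955 = (7409/6)*955 = 7075595/6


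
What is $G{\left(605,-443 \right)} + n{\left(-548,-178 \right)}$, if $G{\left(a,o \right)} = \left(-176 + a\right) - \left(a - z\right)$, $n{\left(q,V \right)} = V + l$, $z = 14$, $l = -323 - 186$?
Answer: $-849$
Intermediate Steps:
$l = -509$
$n{\left(q,V \right)} = -509 + V$ ($n{\left(q,V \right)} = V - 509 = -509 + V$)
$G{\left(a,o \right)} = -162$ ($G{\left(a,o \right)} = \left(-176 + a\right) - \left(-14 + a\right) = -162$)
$G{\left(605,-443 \right)} + n{\left(-548,-178 \right)} = -162 - 687 = -849$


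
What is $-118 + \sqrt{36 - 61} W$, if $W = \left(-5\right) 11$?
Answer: $-118 - 275 i \approx -118.0 - 275.0 i$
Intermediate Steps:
$W = -55$
$-118 + \sqrt{36 - 61} W = -118 + \sqrt{36 - 61} \left(-55\right) = -118 + \sqrt{-25} \left(-55\right) = -118 + 5 i \left(-55\right) = -118 - 275 i$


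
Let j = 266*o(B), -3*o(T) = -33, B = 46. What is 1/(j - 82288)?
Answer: -1/79362 ≈ -1.2600e-5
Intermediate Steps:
o(T) = 11 (o(T) = -⅓*(-33) = 11)
j = 2926 (j = 266*11 = 2926)
1/(j - 82288) = 1/(2926 - 82288) = 1/(-79362) = -1/79362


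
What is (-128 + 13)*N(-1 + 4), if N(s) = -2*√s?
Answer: 230*√3 ≈ 398.37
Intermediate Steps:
(-128 + 13)*N(-1 + 4) = (-128 + 13)*(-2*√(-1 + 4)) = -(-230)*√3 = 230*√3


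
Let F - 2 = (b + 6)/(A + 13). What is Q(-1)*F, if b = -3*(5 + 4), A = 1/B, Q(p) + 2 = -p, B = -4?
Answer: -6/17 ≈ -0.35294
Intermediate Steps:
Q(p) = -2 - p
A = -¼ (A = 1/(-4) = -¼ ≈ -0.25000)
b = -27 (b = -3*9 = -27)
F = 6/17 (F = 2 + (-27 + 6)/(-¼ + 13) = 2 - 21/51/4 = 2 - 21*4/51 = 2 - 28/17 = 6/17 ≈ 0.35294)
Q(-1)*F = (-2 - 1*(-1))*(6/17) = (-2 + 1)*(6/17) = -1*6/17 = -6/17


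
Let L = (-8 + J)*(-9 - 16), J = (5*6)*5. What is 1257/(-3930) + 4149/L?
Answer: -346132/232525 ≈ -1.4886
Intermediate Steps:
J = 150 (J = 30*5 = 150)
L = -3550 (L = (-8 + 150)*(-9 - 16) = 142*(-25) = -3550)
1257/(-3930) + 4149/L = 1257/(-3930) + 4149/(-3550) = 1257*(-1/3930) + 4149*(-1/3550) = -419/1310 - 4149/3550 = -346132/232525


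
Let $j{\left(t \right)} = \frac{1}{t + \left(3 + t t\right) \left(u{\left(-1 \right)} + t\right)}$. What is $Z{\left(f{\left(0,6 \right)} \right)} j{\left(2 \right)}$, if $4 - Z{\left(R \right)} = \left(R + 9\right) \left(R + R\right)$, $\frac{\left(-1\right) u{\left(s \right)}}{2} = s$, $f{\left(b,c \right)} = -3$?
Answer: $\frac{4}{3} \approx 1.3333$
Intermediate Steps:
$u{\left(s \right)} = - 2 s$
$Z{\left(R \right)} = 4 - 2 R \left(9 + R\right)$ ($Z{\left(R \right)} = 4 - \left(R + 9\right) \left(R + R\right) = 4 - \left(9 + R\right) 2 R = 4 - 2 R \left(9 + R\right)$)
$j{\left(t \right)} = \frac{1}{t + \left(2 + t\right) \left(3 + t^{2}\right)}$ ($j{\left(t \right)} = \frac{1}{t + \left(3 + t t\right) \left(\left(-2\right) \left(-1\right) + t\right)} = \frac{1}{t + \left(3 + t^{2}\right) \left(2 + t\right)} = \frac{1}{t + \left(2 + t\right) \left(3 + t^{2}\right)}$)
$Z{\left(f{\left(0,6 \right)} \right)} j{\left(2 \right)} = \frac{4 - -54 - 2 \left(-3\right)^{2}}{6 + 2^{3} + 2 \cdot 2^{2} + 4 \cdot 2} = \frac{4 + 54 - 18}{6 + 8 + 2 \cdot 4 + 8} = \frac{4 + 54 - 18}{6 + 8 + 8 + 8} = \frac{40}{30} = 40 \cdot \frac{1}{30} = \frac{4}{3}$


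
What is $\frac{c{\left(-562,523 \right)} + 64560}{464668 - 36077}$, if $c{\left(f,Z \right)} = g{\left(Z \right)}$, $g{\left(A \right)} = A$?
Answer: $\frac{65083}{428591} \approx 0.15185$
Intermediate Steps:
$c{\left(f,Z \right)} = Z$
$\frac{c{\left(-562,523 \right)} + 64560}{464668 - 36077} = \frac{523 + 64560}{464668 - 36077} = \frac{65083}{428591}$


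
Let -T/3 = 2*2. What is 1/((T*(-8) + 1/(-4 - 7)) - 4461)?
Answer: -11/48016 ≈ -0.00022909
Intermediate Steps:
T = -12 (T = -6*2 = -3*4 = -12)
1/((T*(-8) + 1/(-4 - 7)) - 4461) = 1/((-12*(-8) + 1/(-4 - 7)) - 4461) = 1/((96 + 1/(-11)) - 4461) = 1/((96 - 1/11) - 4461) = 1/(1055/11 - 4461) = 1/(-48016/11) = -11/48016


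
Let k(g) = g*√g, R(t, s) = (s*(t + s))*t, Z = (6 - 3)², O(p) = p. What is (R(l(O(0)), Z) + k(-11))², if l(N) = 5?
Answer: 395569 - 13860*I*√11 ≈ 3.9557e+5 - 45968.0*I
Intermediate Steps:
Z = 9 (Z = 3² = 9)
R(t, s) = s*t*(s + t) (R(t, s) = (s*(s + t))*t = s*t*(s + t))
k(g) = g^(3/2)
(R(l(O(0)), Z) + k(-11))² = (9*5*(9 + 5) + (-11)^(3/2))² = (9*5*14 - 11*I*√11)² = (630 - 11*I*√11)²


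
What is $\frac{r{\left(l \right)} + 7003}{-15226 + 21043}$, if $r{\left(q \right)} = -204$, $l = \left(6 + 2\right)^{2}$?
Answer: $\frac{6799}{5817} \approx 1.1688$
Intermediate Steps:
$l = 64$ ($l = 8^{2} = 64$)
$\frac{r{\left(l \right)} + 7003}{-15226 + 21043} = \frac{-204 + 7003}{-15226 + 21043} = \frac{6799}{5817}$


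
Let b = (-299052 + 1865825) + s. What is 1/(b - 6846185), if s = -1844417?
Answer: -1/7123829 ≈ -1.4037e-7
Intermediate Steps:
b = -277644 (b = (-299052 + 1865825) - 1844417 = 1566773 - 1844417 = -277644)
1/(b - 6846185) = 1/(-277644 - 6846185) = 1/(-7123829) = -1/7123829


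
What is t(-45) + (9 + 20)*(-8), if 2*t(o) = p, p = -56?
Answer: -260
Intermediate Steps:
t(o) = -28 (t(o) = (½)*(-56) = -28)
t(-45) + (9 + 20)*(-8) = -28 + (9 + 20)*(-8) = -28 + 29*(-8) = -28 - 232 = -260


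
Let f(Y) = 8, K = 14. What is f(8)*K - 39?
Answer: 73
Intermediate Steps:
f(8)*K - 39 = 8*14 - 39 = 112 - 39 = 73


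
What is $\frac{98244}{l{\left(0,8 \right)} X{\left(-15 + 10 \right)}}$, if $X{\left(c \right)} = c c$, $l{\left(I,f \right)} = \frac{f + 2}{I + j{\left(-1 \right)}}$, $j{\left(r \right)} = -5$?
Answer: $- \frac{49122}{25} \approx -1964.9$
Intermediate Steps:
$l{\left(I,f \right)} = \frac{2 + f}{-5 + I}$ ($l{\left(I,f \right)} = \frac{f + 2}{I - 5} = \frac{2 + f}{-5 + I}$)
$X{\left(c \right)} = c^{2}$
$\frac{98244}{l{\left(0,8 \right)} X{\left(-15 + 10 \right)}} = \frac{98244}{\frac{2 + 8}{-5 + 0} \left(-15 + 10\right)^{2}} = \frac{98244}{\frac{1}{-5} \cdot 10 \left(-5\right)^{2}} = \frac{98244}{\left(- \frac{1}{5}\right) 10 \cdot 25} = \frac{98244}{\left(-2\right) 25} = \frac{98244}{-50} = 98244 \left(- \frac{1}{50}\right) = - \frac{49122}{25}$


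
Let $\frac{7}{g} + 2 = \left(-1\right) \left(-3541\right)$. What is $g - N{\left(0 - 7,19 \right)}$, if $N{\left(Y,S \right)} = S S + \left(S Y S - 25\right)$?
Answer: $\frac{7753956}{3539} \approx 2191.0$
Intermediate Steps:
$N{\left(Y,S \right)} = -25 + S^{2} + Y S^{2}$ ($N{\left(Y,S \right)} = S^{2} + \left(Y S^{2} - 25\right) = S^{2} + \left(-25 + Y S^{2}\right) = -25 + S^{2} + Y S^{2}$)
$g = \frac{7}{3539}$ ($g = \frac{7}{-2 - -3541} = \frac{7}{-2 + 3541} = \frac{7}{3539} \approx 0.001978$)
$g - N{\left(0 - 7,19 \right)} = \frac{7}{3539} - \left(-25 + 19^{2} + \left(0 - 7\right) 19^{2}\right) = \frac{7}{3539} - \left(-25 + 361 + \left(0 - 7\right) 361\right) = \frac{7}{3539} - \left(-25 + 361 - 2527\right) = \frac{7}{3539} - -2191 = \frac{7}{3539} + 2191 = \frac{7753956}{3539}$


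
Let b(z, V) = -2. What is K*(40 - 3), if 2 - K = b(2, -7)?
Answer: 148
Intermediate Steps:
K = 4 (K = 2 - 1*(-2) = 2 + 2 = 4)
K*(40 - 3) = 4*(40 - 3) = 4*37 = 148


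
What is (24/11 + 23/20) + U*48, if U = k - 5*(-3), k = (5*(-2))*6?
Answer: -474467/220 ≈ -2156.7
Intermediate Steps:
k = -60 (k = -10*6 = -60)
U = -45 (U = -60 - 5*(-3) = -60 + 15 = -45)
(24/11 + 23/20) + U*48 = (24/11 + 23/20) - 45*48 = (24*(1/11) + 23*(1/20)) - 2160 = (24/11 + 23/20) - 2160 = 733/220 - 2160 = -474467/220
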